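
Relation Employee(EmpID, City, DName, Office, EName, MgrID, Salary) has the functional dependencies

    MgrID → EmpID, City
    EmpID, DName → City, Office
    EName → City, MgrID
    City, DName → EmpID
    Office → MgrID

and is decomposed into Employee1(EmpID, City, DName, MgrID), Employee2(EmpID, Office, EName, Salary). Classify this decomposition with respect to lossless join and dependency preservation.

Lossless test: (EmpID)⁺ = {EmpID}, which is a superkey of neither fragment — lossy.
Dependency preservation: the restricted closure of {EmpID, DName} across the fragments never reaches {City, Office}, so EmpID, DName → City, Office cannot be enforced without a join — not preserved.

lossy and not dependency-preserving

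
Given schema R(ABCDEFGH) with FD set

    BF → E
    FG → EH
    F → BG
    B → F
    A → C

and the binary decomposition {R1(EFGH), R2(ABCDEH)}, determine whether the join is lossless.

No

Common attributes: R1 ∩ R2 = {EH}.
No dependency enlarges {EH}, so (EH)⁺ = {EH}.
The closure contains neither all of R1 = {EFGH} nor all of R2 = {ABCDEH}, so the common attributes are not a superkey of either fragment. The join is lossy.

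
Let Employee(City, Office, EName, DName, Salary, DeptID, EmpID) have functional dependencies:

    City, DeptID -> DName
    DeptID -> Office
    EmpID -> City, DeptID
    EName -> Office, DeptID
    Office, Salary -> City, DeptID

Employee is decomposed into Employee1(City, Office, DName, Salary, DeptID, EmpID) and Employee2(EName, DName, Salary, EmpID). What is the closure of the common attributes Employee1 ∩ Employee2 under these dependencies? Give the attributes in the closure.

City, Office, DName, Salary, DeptID, EmpID

Employee1 ∩ Employee2 = {DName, Salary, EmpID}.
EmpID → City, DeptID applies, adding City, DeptID
DeptID → Office applies, adding Office
Closure: {City, Office, DName, Salary, DeptID, EmpID}.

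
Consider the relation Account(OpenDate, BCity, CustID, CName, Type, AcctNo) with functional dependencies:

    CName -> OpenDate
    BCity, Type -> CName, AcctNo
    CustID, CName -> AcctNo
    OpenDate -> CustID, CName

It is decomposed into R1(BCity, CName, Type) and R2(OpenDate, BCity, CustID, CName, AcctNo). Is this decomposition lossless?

Common attributes: R1 ∩ R2 = {BCity, CName}.
Closure of {BCity, CName}: CName → OpenDate applies, adding OpenDate; OpenDate → CustID, CName applies, adding CustID; CustID, CName → AcctNo applies, adding AcctNo. So (BCity, CName)⁺ = {OpenDate, BCity, CustID, CName, AcctNo}.
This closure contains every attribute of R2, so R1 ∩ R2 → R2. The join is lossless.

Yes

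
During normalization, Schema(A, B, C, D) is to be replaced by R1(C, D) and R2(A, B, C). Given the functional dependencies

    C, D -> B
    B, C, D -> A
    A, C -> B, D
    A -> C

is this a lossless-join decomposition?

No

Common attributes: R1 ∩ R2 = {C}.
No dependency enlarges {C}, so (C)⁺ = {C}.
The closure contains neither all of R1 = {C, D} nor all of R2 = {A, B, C}, so the common attributes are not a superkey of either fragment. The join is lossy.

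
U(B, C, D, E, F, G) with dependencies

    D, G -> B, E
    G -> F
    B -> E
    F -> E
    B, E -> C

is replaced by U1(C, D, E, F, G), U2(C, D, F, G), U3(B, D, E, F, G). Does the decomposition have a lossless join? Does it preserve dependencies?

Lossless test (chase): Rows 1 and 2 agree on D, G; apply D, G→B, E and equate their B, E entries. Rows 1 and 3 agree on D, G; apply D, G→B, E and equate their B, E entries. Rows 1 and 3 agree on B, E; apply B, E→C and equate their C entries. Row 1 is now all distinguished symbols — the join is lossless.
Dependency preservation: the restricted closure of {B, E} across the fragments never reaches {C}, so B, E → C cannot be enforced without a join — not preserved.

lossless but not dependency-preserving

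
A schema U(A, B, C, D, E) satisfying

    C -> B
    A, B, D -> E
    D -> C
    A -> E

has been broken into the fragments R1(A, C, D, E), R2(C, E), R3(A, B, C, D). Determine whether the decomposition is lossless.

Chase test. Columns are A, B, C, D, E; row i has aⱼ where attribute j ∈ Ri, else bᵢⱼ.
Initial tableau (one row per fragment):
  row 1: a1 b12 a3 a4 a5
  row 2: b21 b22 a3 b24 a5
  row 3: a1 a2 a3 a4 b35
Rows 1 and 2 agree on C; apply C→B and equate their B entries.
Rows 1 and 3 agree on C; apply C→B and equate their B entries.
Rows 1 and 3 agree on A, B, D; apply A, B, D→E and equate their E entries.
Row 1 is now all distinguished symbols — the join is lossless.

Yes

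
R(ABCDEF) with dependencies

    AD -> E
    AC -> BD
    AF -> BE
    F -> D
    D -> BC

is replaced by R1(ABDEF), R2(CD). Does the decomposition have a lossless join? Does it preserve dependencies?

Lossless test: (D)⁺ = {BCD}, which contains all of one fragment — lossless.
Dependency preservation: the restricted closure of {AC} across the fragments never reaches {BD}, so AC → BD cannot be enforced without a join — not preserved.

lossless but not dependency-preserving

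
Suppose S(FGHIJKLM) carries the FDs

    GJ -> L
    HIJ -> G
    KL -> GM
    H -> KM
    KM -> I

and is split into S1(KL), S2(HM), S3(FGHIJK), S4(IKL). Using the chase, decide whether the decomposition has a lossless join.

Chase test. Columns are FGHIJKLM; row i has aⱼ where attribute j ∈ Si, else bᵢⱼ.
Initial tableau (one row per fragment):
  row 1: b11 b12 b13 b14 b15 a6 a7 b18
  row 2: b21 b22 a3 b24 b25 b26 b27 a8
  row 3: a1 a2 a3 a4 a5 a6 b37 b38
  row 4: b41 b42 b43 a4 b45 a6 a7 b48
Rows 1 and 4 agree on KL; apply KL→GM and equate their GM entries.
Rows 2 and 3 agree on H; apply H→KM and equate their KM entries.
Rows 1 and 4 agree on KM; apply KM→I and equate their I entries.
Rows 2 and 3 agree on KM; apply KM→I and equate their I entries.
No row becomes fully distinguished — the join is lossy.

No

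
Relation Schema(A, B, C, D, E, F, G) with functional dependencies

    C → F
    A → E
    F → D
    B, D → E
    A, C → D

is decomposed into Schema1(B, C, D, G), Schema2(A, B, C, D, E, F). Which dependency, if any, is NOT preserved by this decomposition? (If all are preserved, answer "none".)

none

C → F lies within Schema2.
A → E lies within Schema2.
F → D lies within Schema2.
B, D → E lies within Schema2.
A, C → D lies within Schema2.
Every dependency is enforceable on the fragments, so the decomposition is dependency-preserving.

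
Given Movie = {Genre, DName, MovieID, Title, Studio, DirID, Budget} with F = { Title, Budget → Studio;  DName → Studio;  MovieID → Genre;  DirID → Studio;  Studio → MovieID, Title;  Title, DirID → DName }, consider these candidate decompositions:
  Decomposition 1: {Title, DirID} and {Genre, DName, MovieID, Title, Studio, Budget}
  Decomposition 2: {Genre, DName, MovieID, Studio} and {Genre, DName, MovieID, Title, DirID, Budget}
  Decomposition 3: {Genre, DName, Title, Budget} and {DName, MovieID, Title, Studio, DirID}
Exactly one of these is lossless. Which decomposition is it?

Decomposition 1: common = {Title}, closure = {Title} → lossy.
Decomposition 2: common = {Genre, DName, MovieID}, closure = {Genre, DName, MovieID, Title, Studio} → lossless.
Decomposition 3: common = {DName, Title}, closure = {Genre, DName, MovieID, Title, Studio} → lossy.

Decomposition 2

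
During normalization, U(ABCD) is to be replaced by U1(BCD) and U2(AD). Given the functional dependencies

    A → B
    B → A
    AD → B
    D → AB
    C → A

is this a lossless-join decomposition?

Common attributes: U1 ∩ U2 = {D}.
Closure of {D}: D → AB applies, adding AB. So (D)⁺ = {ABD}.
This closure contains every attribute of U2, so U1 ∩ U2 → U2. The join is lossless.

Yes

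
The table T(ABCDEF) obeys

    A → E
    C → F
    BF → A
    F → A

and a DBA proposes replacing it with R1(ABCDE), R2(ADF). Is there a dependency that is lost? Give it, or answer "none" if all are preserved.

C → F

Check C → F: no single fragment contains all of {CF}, and the restricted closure of {C} across the fragments never reaches {F}.
A → E is preserved.
BF → A is preserved.
F → A is preserved.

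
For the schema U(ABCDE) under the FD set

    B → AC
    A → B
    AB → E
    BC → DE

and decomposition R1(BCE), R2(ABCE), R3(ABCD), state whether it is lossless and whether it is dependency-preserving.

Lossless test (chase): Rows 1 and 2 agree on B; apply B→AC and equate their AC entries. Rows 1 and 3 agree on AB; apply AB→E and equate their E entries. Rows 1 and 2 agree on BC; apply BC→DE and equate their DE entries. Rows 1 and 3 agree on BC; apply BC→DE and equate their DE entries. Row 1 is now all distinguished symbols — the join is lossless.
Dependency preservation: BC → DE is not contained in any single fragment, but the restricted closure of its left-hand side across the fragments still reaches the right-hand side; the remaining FDs each lie inside some fragment. All dependencies are preserved.

lossless and dependency-preserving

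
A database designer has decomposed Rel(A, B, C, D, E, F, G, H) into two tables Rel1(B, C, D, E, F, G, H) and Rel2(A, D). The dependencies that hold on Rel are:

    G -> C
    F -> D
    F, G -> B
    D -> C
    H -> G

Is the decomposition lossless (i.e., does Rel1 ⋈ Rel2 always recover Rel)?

Common attributes: Rel1 ∩ Rel2 = {D}.
Closure of {D}: D → C applies, adding C. So (D)⁺ = {C, D}.
The closure contains neither all of Rel1 = {B, C, D, E, F, G, H} nor all of Rel2 = {A, D}, so the common attributes are not a superkey of either fragment. The join is lossy.

No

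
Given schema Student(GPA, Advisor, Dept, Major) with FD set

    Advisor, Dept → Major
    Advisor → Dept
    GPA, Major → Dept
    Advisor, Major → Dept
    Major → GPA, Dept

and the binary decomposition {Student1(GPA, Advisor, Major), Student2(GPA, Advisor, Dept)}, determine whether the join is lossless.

Yes

Common attributes: Student1 ∩ Student2 = {GPA, Advisor}.
Closure of {GPA, Advisor}: Advisor → Dept applies, adding Dept; Advisor, Dept → Major applies, adding Major. So (GPA, Advisor)⁺ = {GPA, Advisor, Dept, Major}.
This closure contains every attribute of Student1, so Student1 ∩ Student2 → Student1. The join is lossless.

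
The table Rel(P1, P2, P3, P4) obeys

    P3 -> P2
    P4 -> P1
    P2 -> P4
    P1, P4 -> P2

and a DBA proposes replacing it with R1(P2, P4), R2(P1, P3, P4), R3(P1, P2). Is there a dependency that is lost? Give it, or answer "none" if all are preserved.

none

P3 → P2: restricted closure across fragments reaches P2.
P4 → P1 lies within R2.
P2 → P4 lies within R1.
P1, P4 → P2: restricted closure across fragments reaches P2.
Every dependency is enforceable on the fragments, so the decomposition is dependency-preserving.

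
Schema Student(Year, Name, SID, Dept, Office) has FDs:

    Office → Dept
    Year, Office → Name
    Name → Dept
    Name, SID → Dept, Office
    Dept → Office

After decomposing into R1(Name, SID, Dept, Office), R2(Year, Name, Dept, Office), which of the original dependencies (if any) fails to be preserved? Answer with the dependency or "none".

none

Office → Dept lies within R1.
Year, Office → Name lies within R2.
Name → Dept lies within R1.
Name, SID → Dept, Office lies within R1.
Dept → Office lies within R1.
Every dependency is enforceable on the fragments, so the decomposition is dependency-preserving.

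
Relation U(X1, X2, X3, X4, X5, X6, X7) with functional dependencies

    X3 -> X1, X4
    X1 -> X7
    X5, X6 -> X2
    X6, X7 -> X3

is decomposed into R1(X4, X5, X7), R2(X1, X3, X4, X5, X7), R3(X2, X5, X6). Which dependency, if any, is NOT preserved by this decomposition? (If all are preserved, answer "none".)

Check X6, X7 → X3: no single fragment contains all of {X3, X6, X7}, and the restricted closure of {X6, X7} across the fragments never reaches {X3}.
X3 → X1, X4 is preserved.
X1 → X7 is preserved.
X5, X6 → X2 is preserved.

X6, X7 -> X3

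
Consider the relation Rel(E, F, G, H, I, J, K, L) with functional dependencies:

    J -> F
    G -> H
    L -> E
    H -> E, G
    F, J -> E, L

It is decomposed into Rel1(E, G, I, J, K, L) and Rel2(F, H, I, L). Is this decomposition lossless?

No

Common attributes: Rel1 ∩ Rel2 = {I, L}.
Closure of {I, L}: L → E applies, adding E. So (I, L)⁺ = {E, I, L}.
The closure contains neither all of Rel1 = {E, G, I, J, K, L} nor all of Rel2 = {F, H, I, L}, so the common attributes are not a superkey of either fragment. The join is lossy.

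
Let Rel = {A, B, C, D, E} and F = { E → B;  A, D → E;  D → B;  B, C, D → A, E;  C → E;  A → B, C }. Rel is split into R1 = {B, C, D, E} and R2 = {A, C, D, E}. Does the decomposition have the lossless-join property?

Yes

Common attributes: R1 ∩ R2 = {C, D, E}.
Closure of {C, D, E}: E → B applies, adding B; B, C, D → A, E applies, adding A. So (C, D, E)⁺ = {A, B, C, D, E}.
This closure contains every attribute of R1, so R1 ∩ R2 → R1. The join is lossless.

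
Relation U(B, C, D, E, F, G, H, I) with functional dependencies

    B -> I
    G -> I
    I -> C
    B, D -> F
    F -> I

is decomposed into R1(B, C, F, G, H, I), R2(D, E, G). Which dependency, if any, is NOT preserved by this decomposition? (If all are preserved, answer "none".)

B, D -> F

Check B, D → F: no single fragment contains all of {B, D, F}, and the restricted closure of {B, D} across the fragments never reaches {F}.
B → I is preserved.
G → I is preserved.
I → C is preserved.
F → I is preserved.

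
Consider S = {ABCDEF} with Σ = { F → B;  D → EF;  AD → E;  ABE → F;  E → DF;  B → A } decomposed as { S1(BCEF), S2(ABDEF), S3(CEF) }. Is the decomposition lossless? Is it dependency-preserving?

lossless and dependency-preserving

Lossless test (chase): Rows 1 and 3 agree on F; apply F→B and equate their B entries. Rows 1 and 2 agree on E; apply E→DF and equate their DF entries. Rows 1 and 3 agree on E; apply E→DF and equate their DF entries. Rows 1 and 2 agree on B; apply B→A and equate their A entries. Rows 1 and 3 agree on B; apply B→A and equate their A entries. Row 1 is now all distinguished symbols — the join is lossless.
Dependency preservation: every FD's attributes lie within a single fragment, so each can be enforced locally — preserved.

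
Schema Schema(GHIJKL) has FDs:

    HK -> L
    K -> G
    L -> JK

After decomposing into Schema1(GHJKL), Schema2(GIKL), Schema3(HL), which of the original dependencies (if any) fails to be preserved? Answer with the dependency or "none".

HK → L lies within Schema1.
K → G lies within Schema1.
L → JK lies within Schema1.
Every dependency is enforceable on the fragments, so the decomposition is dependency-preserving.

none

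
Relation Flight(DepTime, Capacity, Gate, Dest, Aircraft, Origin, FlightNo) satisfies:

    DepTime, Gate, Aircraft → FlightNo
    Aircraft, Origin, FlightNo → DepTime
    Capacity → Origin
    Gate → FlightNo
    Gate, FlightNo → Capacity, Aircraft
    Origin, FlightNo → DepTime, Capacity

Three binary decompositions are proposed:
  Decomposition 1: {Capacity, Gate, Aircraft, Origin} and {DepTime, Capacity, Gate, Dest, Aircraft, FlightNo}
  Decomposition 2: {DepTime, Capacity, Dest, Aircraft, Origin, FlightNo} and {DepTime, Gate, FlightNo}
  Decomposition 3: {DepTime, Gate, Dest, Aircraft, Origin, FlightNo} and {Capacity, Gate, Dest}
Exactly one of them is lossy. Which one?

Decomposition 1: common = {Capacity, Gate, Aircraft}, closure = {DepTime, Capacity, Gate, Aircraft, Origin, FlightNo} → lossless.
Decomposition 2: common = {DepTime, FlightNo}, closure = {DepTime, FlightNo} → lossy.
Decomposition 3: common = {Gate, Dest}, closure = {DepTime, Capacity, Gate, Dest, Aircraft, Origin, FlightNo} → lossless.

Decomposition 2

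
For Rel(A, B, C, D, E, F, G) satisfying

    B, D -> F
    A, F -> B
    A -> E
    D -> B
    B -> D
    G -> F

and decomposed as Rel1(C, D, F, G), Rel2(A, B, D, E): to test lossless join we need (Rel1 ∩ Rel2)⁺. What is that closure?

Rel1 ∩ Rel2 = {D}.
D → B applies, adding B
B, D → F applies, adding F
Closure: {B, D, F}.

B, D, F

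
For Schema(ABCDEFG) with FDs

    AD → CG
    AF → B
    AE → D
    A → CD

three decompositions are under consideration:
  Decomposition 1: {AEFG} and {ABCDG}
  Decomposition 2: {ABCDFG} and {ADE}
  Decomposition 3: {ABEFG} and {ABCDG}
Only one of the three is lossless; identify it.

Decomposition 1: common = {AG}, closure = {ACDG} → lossy.
Decomposition 2: common = {AD}, closure = {ACDG} → lossy.
Decomposition 3: common = {ABG}, closure = {ABCDG} → lossless.

Decomposition 3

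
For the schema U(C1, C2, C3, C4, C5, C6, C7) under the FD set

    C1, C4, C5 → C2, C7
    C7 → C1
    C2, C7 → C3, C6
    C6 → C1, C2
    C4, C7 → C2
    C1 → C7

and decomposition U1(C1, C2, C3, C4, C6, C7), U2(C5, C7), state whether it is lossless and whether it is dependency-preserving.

Lossless test: (C7)⁺ = {C1, C7}, which is a superkey of neither fragment — lossy.
Dependency preservation: C1, C4, C5 → C2, C7 is not contained in any single fragment, but the restricted closure of its left-hand side across the fragments still reaches the right-hand side; the remaining FDs each lie inside some fragment. All dependencies are preserved.

lossy but dependency-preserving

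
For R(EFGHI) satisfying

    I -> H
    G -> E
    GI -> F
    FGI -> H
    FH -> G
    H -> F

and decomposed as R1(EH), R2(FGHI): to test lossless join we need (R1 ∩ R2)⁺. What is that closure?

EFGH

R1 ∩ R2 = {H}.
H → F applies, adding F
FH → G applies, adding G
G → E applies, adding E
Closure: {EFGH}.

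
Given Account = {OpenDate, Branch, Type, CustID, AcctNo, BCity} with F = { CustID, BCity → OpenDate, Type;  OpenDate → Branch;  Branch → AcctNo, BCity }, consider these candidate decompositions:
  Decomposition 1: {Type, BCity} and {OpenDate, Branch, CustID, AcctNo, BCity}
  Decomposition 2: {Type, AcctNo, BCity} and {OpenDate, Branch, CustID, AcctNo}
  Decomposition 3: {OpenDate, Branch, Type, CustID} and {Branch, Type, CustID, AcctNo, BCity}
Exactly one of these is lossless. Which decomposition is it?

Decomposition 1: common = {BCity}, closure = {BCity} → lossy.
Decomposition 2: common = {AcctNo}, closure = {AcctNo} → lossy.
Decomposition 3: common = {Branch, Type, CustID}, closure = {OpenDate, Branch, Type, CustID, AcctNo, BCity} → lossless.

Decomposition 3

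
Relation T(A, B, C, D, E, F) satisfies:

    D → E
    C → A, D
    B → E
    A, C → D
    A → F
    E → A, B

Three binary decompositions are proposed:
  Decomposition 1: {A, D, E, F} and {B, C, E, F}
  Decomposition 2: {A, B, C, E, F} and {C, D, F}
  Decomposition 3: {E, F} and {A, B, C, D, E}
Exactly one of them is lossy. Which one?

Decomposition 1

Decomposition 1: common = {E, F}, closure = {A, B, E, F} → lossy.
Decomposition 2: common = {C, F}, closure = {A, B, C, D, E, F} → lossless.
Decomposition 3: common = {E}, closure = {A, B, E, F} → lossless.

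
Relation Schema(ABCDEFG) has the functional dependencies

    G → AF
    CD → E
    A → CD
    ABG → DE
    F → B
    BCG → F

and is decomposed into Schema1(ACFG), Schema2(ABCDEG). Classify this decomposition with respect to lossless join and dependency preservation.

lossless but not dependency-preserving

Lossless test: (ACG)⁺ = {ABCDEFG}, which contains all of one fragment — lossless.
Dependency preservation: the restricted closure of {F} across the fragments never reaches {B}, so F → B cannot be enforced without a join — not preserved.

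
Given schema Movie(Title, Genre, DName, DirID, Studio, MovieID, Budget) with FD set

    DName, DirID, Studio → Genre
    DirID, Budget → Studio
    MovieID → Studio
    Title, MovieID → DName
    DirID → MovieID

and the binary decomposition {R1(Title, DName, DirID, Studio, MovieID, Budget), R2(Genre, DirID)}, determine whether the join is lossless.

No

Common attributes: R1 ∩ R2 = {DirID}.
Closure of {DirID}: DirID → MovieID applies, adding MovieID; MovieID → Studio applies, adding Studio. So (DirID)⁺ = {DirID, Studio, MovieID}.
The closure contains neither all of R1 = {Title, DName, DirID, Studio, MovieID, Budget} nor all of R2 = {Genre, DirID}, so the common attributes are not a superkey of either fragment. The join is lossy.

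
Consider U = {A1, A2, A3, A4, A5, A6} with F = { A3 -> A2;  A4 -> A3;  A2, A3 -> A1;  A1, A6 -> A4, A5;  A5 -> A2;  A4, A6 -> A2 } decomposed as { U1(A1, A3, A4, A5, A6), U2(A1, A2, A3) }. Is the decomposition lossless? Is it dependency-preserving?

Lossless test: (A1, A3)⁺ = {A1, A2, A3}, which contains all of one fragment — lossless.
Dependency preservation: the restricted closure of {A5} across the fragments never reaches {A2}, so A5 → A2 cannot be enforced without a join — not preserved.

lossless but not dependency-preserving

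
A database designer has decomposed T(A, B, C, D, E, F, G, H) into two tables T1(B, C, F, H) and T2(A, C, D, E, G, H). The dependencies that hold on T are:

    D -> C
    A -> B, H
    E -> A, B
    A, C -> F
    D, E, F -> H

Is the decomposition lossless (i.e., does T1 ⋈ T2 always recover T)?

No

Common attributes: T1 ∩ T2 = {C, H}.
No dependency enlarges {C, H}, so (C, H)⁺ = {C, H}.
The closure contains neither all of T1 = {B, C, F, H} nor all of T2 = {A, C, D, E, G, H}, so the common attributes are not a superkey of either fragment. The join is lossy.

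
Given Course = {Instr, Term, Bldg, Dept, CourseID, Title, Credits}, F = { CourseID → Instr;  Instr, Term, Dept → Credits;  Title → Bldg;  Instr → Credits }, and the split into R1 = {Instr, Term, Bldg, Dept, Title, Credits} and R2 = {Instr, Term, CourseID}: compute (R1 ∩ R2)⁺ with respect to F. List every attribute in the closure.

R1 ∩ R2 = {Instr, Term}.
Instr → Credits applies, adding Credits
Closure: {Instr, Term, Credits}.

Instr, Term, Credits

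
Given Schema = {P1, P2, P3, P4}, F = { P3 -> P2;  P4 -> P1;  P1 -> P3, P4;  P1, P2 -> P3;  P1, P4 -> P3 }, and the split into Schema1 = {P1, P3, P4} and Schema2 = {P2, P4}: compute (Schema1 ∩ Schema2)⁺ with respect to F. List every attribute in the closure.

Schema1 ∩ Schema2 = {P4}.
P4 → P1 applies, adding P1
P1 → P3, P4 applies, adding P3
P3 → P2 applies, adding P2
Closure: {P1, P2, P3, P4}.

P1, P2, P3, P4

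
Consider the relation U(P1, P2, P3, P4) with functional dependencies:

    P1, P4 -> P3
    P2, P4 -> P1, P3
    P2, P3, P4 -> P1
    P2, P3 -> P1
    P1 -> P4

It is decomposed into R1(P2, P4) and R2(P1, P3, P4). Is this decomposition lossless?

No

Common attributes: R1 ∩ R2 = {P4}.
No dependency enlarges {P4}, so (P4)⁺ = {P4}.
The closure contains neither all of R1 = {P2, P4} nor all of R2 = {P1, P3, P4}, so the common attributes are not a superkey of either fragment. The join is lossy.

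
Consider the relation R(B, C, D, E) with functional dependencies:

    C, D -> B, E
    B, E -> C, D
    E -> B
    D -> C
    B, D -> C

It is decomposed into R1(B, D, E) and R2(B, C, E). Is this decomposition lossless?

Common attributes: R1 ∩ R2 = {B, E}.
Closure of {B, E}: B, E → C, D applies, adding C, D. So (B, E)⁺ = {B, C, D, E}.
This closure contains every attribute of R1, so R1 ∩ R2 → R1. The join is lossless.

Yes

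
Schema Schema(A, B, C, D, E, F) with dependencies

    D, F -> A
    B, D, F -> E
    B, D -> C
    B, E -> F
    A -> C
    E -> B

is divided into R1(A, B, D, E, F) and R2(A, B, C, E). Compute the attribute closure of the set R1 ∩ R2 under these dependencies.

R1 ∩ R2 = {A, B, E}.
B, E → F applies, adding F
A → C applies, adding C
Closure: {A, B, C, E, F}.

A, B, C, E, F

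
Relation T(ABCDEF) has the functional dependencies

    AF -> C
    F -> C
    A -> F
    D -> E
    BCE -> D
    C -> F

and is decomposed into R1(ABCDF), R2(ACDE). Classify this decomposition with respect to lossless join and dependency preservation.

lossless but not dependency-preserving

Lossless test: (ACD)⁺ = {ACDEF}, which contains all of one fragment — lossless.
Dependency preservation: the restricted closure of {BCE} across the fragments never reaches {D}, so BCE → D cannot be enforced without a join — not preserved.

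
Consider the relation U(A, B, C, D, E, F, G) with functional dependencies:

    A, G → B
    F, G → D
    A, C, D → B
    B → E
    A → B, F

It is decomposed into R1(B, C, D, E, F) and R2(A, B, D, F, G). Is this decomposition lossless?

Common attributes: R1 ∩ R2 = {B, D, F}.
Closure of {B, D, F}: B → E applies, adding E. So (B, D, F)⁺ = {B, D, E, F}.
The closure contains neither all of R1 = {B, C, D, E, F} nor all of R2 = {A, B, D, F, G}, so the common attributes are not a superkey of either fragment. The join is lossy.

No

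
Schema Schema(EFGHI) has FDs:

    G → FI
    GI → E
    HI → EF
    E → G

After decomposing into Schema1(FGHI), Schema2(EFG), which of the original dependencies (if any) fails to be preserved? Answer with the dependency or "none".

none

G → FI lies within Schema1.
GI → E: restricted closure across fragments reaches E.
HI → EF: restricted closure across fragments reaches EF.
E → G lies within Schema2.
Every dependency is enforceable on the fragments, so the decomposition is dependency-preserving.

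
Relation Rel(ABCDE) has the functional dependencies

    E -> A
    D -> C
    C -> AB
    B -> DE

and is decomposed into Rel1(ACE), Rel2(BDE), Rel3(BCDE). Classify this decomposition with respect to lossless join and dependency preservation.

Lossless test (chase): Rows 1 and 2 agree on E; apply E→A and equate their A entries. Rows 1 and 3 agree on E; apply E→A and equate their A entries. Rows 2 and 3 agree on D; apply D→C and equate their C entries. Rows 1 and 2 agree on C; apply C→AB and equate their AB entries. Rows 1 and 2 agree on B; apply B→DE and equate their DE entries. Row 1 is now all distinguished symbols — the join is lossless.
Dependency preservation: C → AB is not contained in any single fragment, but the restricted closure of its left-hand side across the fragments still reaches the right-hand side; the remaining FDs each lie inside some fragment. All dependencies are preserved.

lossless and dependency-preserving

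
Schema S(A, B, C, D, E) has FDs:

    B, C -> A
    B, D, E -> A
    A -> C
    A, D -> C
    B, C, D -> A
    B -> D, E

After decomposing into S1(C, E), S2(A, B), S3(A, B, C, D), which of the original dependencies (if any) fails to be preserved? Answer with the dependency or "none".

Check B → D, E: no single fragment contains all of {B, D, E}, and the restricted closure of {B} across the fragments never reaches {D, E}.
B, C → A is preserved.
B, D, E → A is preserved.
A → C is preserved.
A, D → C is preserved.
B, C, D → A is preserved.

B -> D, E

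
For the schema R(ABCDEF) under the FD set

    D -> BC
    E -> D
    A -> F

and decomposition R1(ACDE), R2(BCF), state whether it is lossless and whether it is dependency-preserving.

lossy and not dependency-preserving

Lossless test: (C)⁺ = {C}, which is a superkey of neither fragment — lossy.
Dependency preservation: the restricted closure of {D} across the fragments never reaches {BC}, so D → BC cannot be enforced without a join — not preserved.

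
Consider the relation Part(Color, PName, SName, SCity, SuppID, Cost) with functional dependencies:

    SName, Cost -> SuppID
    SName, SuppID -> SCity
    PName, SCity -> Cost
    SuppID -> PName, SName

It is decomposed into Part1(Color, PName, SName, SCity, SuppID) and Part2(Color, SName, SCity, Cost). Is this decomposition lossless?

No

Common attributes: Part1 ∩ Part2 = {Color, SName, SCity}.
No dependency enlarges {Color, SName, SCity}, so (Color, SName, SCity)⁺ = {Color, SName, SCity}.
The closure contains neither all of Part1 = {Color, PName, SName, SCity, SuppID} nor all of Part2 = {Color, SName, SCity, Cost}, so the common attributes are not a superkey of either fragment. The join is lossy.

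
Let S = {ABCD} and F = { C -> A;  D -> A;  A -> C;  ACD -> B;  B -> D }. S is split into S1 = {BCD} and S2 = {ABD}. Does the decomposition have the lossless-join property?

Common attributes: S1 ∩ S2 = {BD}.
Closure of {BD}: D → A applies, adding A; A → C applies, adding C. So (BD)⁺ = {ABCD}.
This closure contains every attribute of S1, so S1 ∩ S2 → S1. The join is lossless.

Yes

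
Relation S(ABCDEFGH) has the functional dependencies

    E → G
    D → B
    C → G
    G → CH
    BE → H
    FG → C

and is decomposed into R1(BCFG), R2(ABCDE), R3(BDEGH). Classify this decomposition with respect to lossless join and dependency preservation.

Lossless test (chase): Rows 2 and 3 agree on E; apply E→G and equate their G entries. Rows 1 and 2 agree on G; apply G→CH and equate their CH entries. Rows 1 and 3 agree on G; apply G→CH and equate their CH entries. No row becomes fully distinguished — the join is lossy.
Dependency preservation: G → CH is not contained in any single fragment, but the restricted closure of its left-hand side across the fragments still reaches the right-hand side; the remaining FDs each lie inside some fragment. All dependencies are preserved.

lossy but dependency-preserving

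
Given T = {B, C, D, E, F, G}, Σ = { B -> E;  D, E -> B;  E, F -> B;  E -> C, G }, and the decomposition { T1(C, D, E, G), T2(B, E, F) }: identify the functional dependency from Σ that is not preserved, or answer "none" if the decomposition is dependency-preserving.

D, E -> B

Check D, E → B: no single fragment contains all of {B, D, E}, and the restricted closure of {D, E} across the fragments never reaches {B}.
B → E is preserved.
E, F → B is preserved.
E → C, G is preserved.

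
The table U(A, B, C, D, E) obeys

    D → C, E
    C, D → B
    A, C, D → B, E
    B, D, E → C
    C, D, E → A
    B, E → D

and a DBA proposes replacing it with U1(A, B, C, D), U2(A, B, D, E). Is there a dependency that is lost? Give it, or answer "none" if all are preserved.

D → C, E: restricted closure across fragments reaches C, E.
C, D → B lies within U1.
A, C, D → B, E: restricted closure across fragments reaches B, E.
B, D, E → C: restricted closure across fragments reaches C.
C, D, E → A: restricted closure across fragments reaches A.
B, E → D lies within U2.
Every dependency is enforceable on the fragments, so the decomposition is dependency-preserving.

none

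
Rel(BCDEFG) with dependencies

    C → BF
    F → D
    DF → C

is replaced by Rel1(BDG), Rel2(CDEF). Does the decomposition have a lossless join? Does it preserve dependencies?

Lossless test: (D)⁺ = {D}, which is a superkey of neither fragment — lossy.
Dependency preservation: the restricted closure of {C} across the fragments never reaches {BF}, so C → BF cannot be enforced without a join — not preserved.

lossy and not dependency-preserving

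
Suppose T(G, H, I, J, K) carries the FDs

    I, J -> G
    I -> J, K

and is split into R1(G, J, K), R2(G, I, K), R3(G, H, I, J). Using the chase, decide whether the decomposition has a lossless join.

Yes

Chase test. Columns are G, H, I, J, K; row i has aⱼ where attribute j ∈ Ri, else bᵢⱼ.
Initial tableau (one row per fragment):
  row 1: a1 b12 b13 a4 a5
  row 2: a1 b22 a3 b24 a5
  row 3: a1 a2 a3 a4 b35
Rows 2 and 3 agree on I; apply I→J, K and equate their J, K entries.
Row 3 is now all distinguished symbols — the join is lossless.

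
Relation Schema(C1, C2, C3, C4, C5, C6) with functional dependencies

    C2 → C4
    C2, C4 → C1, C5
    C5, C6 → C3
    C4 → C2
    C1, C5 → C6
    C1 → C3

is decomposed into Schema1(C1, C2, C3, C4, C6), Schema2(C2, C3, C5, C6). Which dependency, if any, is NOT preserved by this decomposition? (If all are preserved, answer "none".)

C1, C5 → C6

Check C1, C5 → C6: no single fragment contains all of {C1, C5, C6}, and the restricted closure of {C1, C5} across the fragments never reaches {C6}.
C2 → C4 is preserved.
C2, C4 → C1, C5 is preserved.
C5, C6 → C3 is preserved.
C4 → C2 is preserved.
C1 → C3 is preserved.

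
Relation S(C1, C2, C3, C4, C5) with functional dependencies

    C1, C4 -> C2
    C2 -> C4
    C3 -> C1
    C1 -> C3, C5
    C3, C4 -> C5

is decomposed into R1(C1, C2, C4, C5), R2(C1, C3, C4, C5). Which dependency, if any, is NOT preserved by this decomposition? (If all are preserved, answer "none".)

C1, C4 → C2 lies within R1.
C2 → C4 lies within R1.
C3 → C1 lies within R2.
C1 → C3, C5 lies within R2.
C3, C4 → C5 lies within R2.
Every dependency is enforceable on the fragments, so the decomposition is dependency-preserving.

none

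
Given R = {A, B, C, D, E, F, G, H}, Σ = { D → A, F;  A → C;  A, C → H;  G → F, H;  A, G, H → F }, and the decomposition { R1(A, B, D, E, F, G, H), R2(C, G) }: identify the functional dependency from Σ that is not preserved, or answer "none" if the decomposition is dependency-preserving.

A → C

Check A → C: no single fragment contains all of {A, C}, and the restricted closure of {A} across the fragments never reaches {C}.
D → A, F is preserved.
A, C → H is preserved.
G → F, H is preserved.
A, G, H → F is preserved.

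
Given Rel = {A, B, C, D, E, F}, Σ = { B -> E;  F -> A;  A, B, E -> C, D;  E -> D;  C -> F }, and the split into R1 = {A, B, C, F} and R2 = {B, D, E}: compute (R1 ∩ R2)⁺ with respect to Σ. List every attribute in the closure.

B, D, E

R1 ∩ R2 = {B}.
B → E applies, adding E
E → D applies, adding D
Closure: {B, D, E}.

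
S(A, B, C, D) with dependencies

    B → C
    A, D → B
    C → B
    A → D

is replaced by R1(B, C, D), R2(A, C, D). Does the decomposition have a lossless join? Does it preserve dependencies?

lossless and dependency-preserving

Lossless test: (C, D)⁺ = {B, C, D}, which contains all of one fragment — lossless.
Dependency preservation: A, D → B is not contained in any single fragment, but the restricted closure of its left-hand side across the fragments still reaches the right-hand side; the remaining FDs each lie inside some fragment. All dependencies are preserved.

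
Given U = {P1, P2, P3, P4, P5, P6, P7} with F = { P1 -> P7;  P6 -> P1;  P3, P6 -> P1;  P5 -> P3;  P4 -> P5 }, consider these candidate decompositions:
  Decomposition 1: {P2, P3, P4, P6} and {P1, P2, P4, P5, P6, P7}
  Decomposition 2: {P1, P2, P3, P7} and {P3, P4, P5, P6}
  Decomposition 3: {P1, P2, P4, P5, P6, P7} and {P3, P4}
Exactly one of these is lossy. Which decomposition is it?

Decomposition 1: common = {P2, P4, P6}, closure = {P1, P2, P3, P4, P5, P6, P7} → lossless.
Decomposition 2: common = {P3}, closure = {P3} → lossy.
Decomposition 3: common = {P4}, closure = {P3, P4, P5} → lossless.

Decomposition 2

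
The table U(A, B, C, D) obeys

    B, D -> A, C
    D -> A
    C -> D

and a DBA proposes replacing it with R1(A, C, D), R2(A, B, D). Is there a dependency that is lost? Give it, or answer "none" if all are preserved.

B, D -> A, C

Check B, D → A, C: no single fragment contains all of {A, B, C, D}, and the restricted closure of {B, D} across the fragments never reaches {A, C}.
D → A is preserved.
C → D is preserved.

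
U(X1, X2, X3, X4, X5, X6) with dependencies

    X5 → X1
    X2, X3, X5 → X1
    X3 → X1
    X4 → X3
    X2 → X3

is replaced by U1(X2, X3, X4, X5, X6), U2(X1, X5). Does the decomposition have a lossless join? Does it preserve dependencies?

Lossless test: (X5)⁺ = {X1, X5}, which contains all of one fragment — lossless.
Dependency preservation: the restricted closure of {X3} across the fragments never reaches {X1}, so X3 → X1 cannot be enforced without a join — not preserved.

lossless but not dependency-preserving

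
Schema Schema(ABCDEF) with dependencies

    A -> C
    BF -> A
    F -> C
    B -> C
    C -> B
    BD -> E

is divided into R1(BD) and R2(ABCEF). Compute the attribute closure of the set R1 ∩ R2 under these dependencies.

R1 ∩ R2 = {B}.
B → C applies, adding C
Closure: {BC}.

BC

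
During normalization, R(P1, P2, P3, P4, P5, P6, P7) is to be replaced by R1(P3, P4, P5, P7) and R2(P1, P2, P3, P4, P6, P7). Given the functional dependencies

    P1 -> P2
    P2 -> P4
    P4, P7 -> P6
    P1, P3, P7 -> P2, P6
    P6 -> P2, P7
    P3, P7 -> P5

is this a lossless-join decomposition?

Common attributes: R1 ∩ R2 = {P3, P4, P7}.
Closure of {P3, P4, P7}: P4, P7 → P6 applies, adding P6; P6 → P2, P7 applies, adding P2; P3, P7 → P5 applies, adding P5. So (P3, P4, P7)⁺ = {P2, P3, P4, P5, P6, P7}.
This closure contains every attribute of R1, so R1 ∩ R2 → R1. The join is lossless.

Yes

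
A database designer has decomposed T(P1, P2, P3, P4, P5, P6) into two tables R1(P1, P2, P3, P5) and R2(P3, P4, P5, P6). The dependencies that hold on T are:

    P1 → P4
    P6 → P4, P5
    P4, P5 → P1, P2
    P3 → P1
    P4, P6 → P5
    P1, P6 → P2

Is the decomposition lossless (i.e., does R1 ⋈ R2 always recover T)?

Yes

Common attributes: R1 ∩ R2 = {P3, P5}.
Closure of {P3, P5}: P3 → P1 applies, adding P1; P1 → P4 applies, adding P4; P4, P5 → P1, P2 applies, adding P2. So (P3, P5)⁺ = {P1, P2, P3, P4, P5}.
This closure contains every attribute of R1, so R1 ∩ R2 → R1. The join is lossless.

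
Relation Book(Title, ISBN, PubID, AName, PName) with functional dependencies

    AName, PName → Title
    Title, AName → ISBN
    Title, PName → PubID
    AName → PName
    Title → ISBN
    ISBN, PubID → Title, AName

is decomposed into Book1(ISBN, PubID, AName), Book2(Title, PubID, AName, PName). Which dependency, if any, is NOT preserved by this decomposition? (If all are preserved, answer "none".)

Check Title → ISBN: no single fragment contains all of {Title, ISBN}, and the restricted closure of {Title} across the fragments never reaches {ISBN}.
AName, PName → Title is preserved.
Title, AName → ISBN is preserved.
Title, PName → PubID is preserved.
AName → PName is preserved.
ISBN, PubID → Title, AName is preserved.

Title → ISBN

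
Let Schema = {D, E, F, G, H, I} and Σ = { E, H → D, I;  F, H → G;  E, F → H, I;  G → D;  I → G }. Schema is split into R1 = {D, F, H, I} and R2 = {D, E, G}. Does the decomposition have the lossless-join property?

No

Common attributes: R1 ∩ R2 = {D}.
No dependency enlarges {D}, so (D)⁺ = {D}.
The closure contains neither all of R1 = {D, F, H, I} nor all of R2 = {D, E, G}, so the common attributes are not a superkey of either fragment. The join is lossy.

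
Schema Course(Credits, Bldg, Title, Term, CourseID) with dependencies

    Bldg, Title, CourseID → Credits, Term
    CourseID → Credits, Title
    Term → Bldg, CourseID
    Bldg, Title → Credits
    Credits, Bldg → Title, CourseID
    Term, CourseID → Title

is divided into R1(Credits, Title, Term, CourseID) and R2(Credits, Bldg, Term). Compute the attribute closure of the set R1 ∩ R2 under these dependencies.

Credits, Bldg, Title, Term, CourseID

R1 ∩ R2 = {Credits, Term}.
Term → Bldg, CourseID applies, adding Bldg, CourseID
Credits, Bldg → Title, CourseID applies, adding Title
Closure: {Credits, Bldg, Title, Term, CourseID}.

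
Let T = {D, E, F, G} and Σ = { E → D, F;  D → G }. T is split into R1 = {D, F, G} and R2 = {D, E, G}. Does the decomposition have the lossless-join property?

Common attributes: R1 ∩ R2 = {D, G}.
No dependency enlarges {D, G}, so (D, G)⁺ = {D, G}.
The closure contains neither all of R1 = {D, F, G} nor all of R2 = {D, E, G}, so the common attributes are not a superkey of either fragment. The join is lossy.

No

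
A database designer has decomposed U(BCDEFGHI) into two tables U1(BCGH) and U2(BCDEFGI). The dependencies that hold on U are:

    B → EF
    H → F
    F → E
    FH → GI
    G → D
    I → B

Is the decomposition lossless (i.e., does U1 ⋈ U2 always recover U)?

Common attributes: U1 ∩ U2 = {BCG}.
Closure of {BCG}: B → EF applies, adding EF; G → D applies, adding D. So (BCG)⁺ = {BCDEFG}.
The closure contains neither all of U1 = {BCGH} nor all of U2 = {BCDEFGI}, so the common attributes are not a superkey of either fragment. The join is lossy.

No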